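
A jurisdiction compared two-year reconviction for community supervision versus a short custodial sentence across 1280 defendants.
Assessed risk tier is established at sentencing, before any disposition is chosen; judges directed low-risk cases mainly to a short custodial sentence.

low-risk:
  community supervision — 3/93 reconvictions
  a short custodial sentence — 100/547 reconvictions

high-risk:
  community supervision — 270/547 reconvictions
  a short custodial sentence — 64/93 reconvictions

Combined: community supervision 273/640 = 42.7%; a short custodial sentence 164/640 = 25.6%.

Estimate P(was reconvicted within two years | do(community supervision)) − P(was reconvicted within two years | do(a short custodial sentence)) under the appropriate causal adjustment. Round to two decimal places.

Assessed risk tier satisfies the back-door criterion: it is not a descendant of the disposition, and it blocks the spurious path from disposition to outcome. Adjusting for it (i.e., using the within-assessed risk tier rates) gives the causal effect.
Adjusting over the population distribution of assessed risk tier: 0.500·(0.032−0.183) + 0.500·(0.494−0.688) = -0.173.

-0.17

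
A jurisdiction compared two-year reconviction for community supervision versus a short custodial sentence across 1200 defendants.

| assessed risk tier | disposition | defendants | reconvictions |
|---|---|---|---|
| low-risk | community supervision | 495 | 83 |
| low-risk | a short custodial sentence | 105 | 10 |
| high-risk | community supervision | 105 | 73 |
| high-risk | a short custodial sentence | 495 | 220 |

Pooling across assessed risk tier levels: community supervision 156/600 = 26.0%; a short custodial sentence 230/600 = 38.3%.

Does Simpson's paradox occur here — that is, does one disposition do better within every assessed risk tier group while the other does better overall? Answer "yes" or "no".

Within each assessed risk tier level (low-risk 16.8% vs 9.5%; high-risk 69.5% vs 44.4%), a short custodial sentence has the lower rate every time. Pooled: 26.0% vs 38.3% — community supervision has the lower rate overall. The two comparisons disagree.

yes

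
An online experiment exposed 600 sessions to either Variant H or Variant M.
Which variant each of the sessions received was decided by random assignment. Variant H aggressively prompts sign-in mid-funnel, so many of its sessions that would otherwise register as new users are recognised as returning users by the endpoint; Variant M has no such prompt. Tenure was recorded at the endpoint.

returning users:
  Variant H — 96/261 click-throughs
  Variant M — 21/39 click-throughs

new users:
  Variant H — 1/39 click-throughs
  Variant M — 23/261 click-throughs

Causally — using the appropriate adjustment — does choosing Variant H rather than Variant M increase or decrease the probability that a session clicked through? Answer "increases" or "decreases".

User tenure lies on the pathway variant → user tenure → outcome, so adjusting for it blocks the indirect effect. For the total causal effect of variant, use the unadjusted pooled rates.
Pooled: Variant H 32.3% vs Variant M 14.7%; Variant H is higher overall.

increases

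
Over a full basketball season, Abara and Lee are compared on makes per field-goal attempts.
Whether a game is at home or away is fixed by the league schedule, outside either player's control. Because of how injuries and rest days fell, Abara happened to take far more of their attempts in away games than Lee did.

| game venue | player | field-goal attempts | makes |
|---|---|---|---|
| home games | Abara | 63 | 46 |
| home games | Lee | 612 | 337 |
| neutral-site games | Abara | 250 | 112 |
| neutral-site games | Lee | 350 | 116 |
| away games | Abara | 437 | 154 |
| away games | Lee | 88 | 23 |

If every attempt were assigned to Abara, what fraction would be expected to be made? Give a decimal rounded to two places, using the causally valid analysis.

The stratified and pooled comparisons disagree (Abara wins within each game venue; Lee wins overall), so the answer turns on the causal role of game venue.
Since game venue is a pre-existing factor (not a product of the player) and it affects the outcome on its own, it is a confounder. The stratified rates, not the pooled rate, identify the causal effect.
Standardising Abara to the population game venue mix: 0.375·46/63 + 0.333·112/250 + 0.292·154/437 = 0.526.

0.53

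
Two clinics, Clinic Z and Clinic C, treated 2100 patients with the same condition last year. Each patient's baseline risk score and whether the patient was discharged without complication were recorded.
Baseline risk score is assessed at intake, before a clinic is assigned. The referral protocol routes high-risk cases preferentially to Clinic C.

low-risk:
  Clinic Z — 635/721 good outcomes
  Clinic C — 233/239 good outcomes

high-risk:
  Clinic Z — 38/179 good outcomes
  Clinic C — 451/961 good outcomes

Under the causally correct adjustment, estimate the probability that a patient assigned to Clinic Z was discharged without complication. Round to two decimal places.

The baseline risk score-specific comparison favours Clinic C throughout, but the pooled figures favour Clinic Z. The question is whether to condition on baseline risk score.
Nothing the clinic does changes baseline risk score; the imbalance is an allocation artefact. With baseline risk score also predicting the outcome, the pooled figure is confounded, and the within-stratum comparison is the causal one.
Standardising Clinic Z to the population baseline risk score mix: 0.457·635/721 + 0.543·38/179 = 0.518.

0.52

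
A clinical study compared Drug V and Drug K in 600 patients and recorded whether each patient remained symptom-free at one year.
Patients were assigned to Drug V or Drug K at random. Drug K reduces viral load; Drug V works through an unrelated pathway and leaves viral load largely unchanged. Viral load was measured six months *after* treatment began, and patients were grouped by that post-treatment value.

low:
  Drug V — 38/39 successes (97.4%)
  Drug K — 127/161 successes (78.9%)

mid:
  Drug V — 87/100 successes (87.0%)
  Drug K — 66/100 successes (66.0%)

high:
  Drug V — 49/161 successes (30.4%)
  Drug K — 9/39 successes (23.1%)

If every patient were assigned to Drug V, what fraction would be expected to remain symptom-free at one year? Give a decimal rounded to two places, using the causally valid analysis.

0.58

The stratified and pooled comparisons disagree (Drug V wins within each viral load; Drug K wins overall), so the answer turns on the causal role of viral load.
Because the drug influences viral load, viral load is a post-treatment mediator, not a confounder. Stratifying on it would bias the estimate; the causal effect is the crude pooled difference.
So P(outcome | do(Drug V)) is just the pooled rate for Drug V: 174/300 = 0.580.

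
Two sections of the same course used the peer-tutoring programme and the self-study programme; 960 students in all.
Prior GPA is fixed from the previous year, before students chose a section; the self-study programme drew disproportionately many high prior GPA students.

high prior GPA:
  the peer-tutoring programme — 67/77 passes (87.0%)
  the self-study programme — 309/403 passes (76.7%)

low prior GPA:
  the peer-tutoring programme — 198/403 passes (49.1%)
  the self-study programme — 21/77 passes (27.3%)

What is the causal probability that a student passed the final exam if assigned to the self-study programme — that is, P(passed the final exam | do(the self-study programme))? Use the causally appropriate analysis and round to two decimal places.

The stratified and pooled comparisons disagree (the peer-tutoring programme wins within each prior GPA band; the self-study programme wins overall), so the answer turns on the causal role of prior GPA band.
Prior GPA band satisfies the back-door criterion: it is not a descendant of the teaching method, and it blocks the spurious path from teaching method to outcome. Adjusting for it (i.e., using the within-prior GPA band rates) gives the causal effect.
Standardising the self-study programme to the population prior GPA band mix: 0.500·309/403 + 0.500·21/77 = 0.520.

0.52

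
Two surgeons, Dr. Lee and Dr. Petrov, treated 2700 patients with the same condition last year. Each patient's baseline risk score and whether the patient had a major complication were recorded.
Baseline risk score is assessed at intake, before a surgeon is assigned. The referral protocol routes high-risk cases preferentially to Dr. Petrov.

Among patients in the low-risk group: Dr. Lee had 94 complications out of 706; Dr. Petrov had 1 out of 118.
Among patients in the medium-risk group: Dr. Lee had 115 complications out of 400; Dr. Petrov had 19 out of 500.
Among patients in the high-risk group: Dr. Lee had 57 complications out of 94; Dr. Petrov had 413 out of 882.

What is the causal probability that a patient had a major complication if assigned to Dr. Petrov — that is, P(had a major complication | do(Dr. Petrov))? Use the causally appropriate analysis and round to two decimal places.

The stratified and pooled comparisons disagree (Dr. Petrov wins within each baseline risk score; Dr. Lee wins overall), so the answer turns on the causal role of baseline risk score.
Nothing the surgeon does changes baseline risk score; the imbalance is an allocation artefact. With baseline risk score also predicting the outcome, the pooled figure is confounded, and the within-stratum comparison is the causal one.
Standardising Dr. Petrov to the population baseline risk score mix: 0.305·1/118 + 0.333·19/500 + 0.361·413/882 = 0.185.

0.18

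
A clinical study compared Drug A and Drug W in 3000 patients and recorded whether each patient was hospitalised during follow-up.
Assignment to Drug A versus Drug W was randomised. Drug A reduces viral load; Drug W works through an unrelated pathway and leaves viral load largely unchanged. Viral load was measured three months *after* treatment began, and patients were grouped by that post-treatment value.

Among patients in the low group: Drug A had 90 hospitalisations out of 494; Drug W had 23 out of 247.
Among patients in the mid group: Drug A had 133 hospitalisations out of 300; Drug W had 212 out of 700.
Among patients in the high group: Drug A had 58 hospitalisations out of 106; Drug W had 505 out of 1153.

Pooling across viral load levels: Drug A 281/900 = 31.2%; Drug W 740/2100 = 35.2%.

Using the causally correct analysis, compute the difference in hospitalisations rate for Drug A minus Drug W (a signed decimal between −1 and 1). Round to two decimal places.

Viral load lies on the pathway drug → viral load → outcome, so adjusting for it blocks the indirect effect. For the total causal effect of drug, use the unadjusted pooled rates.
The causal difference is the pooled difference: 0.312 − 0.352 = -0.040.

-0.04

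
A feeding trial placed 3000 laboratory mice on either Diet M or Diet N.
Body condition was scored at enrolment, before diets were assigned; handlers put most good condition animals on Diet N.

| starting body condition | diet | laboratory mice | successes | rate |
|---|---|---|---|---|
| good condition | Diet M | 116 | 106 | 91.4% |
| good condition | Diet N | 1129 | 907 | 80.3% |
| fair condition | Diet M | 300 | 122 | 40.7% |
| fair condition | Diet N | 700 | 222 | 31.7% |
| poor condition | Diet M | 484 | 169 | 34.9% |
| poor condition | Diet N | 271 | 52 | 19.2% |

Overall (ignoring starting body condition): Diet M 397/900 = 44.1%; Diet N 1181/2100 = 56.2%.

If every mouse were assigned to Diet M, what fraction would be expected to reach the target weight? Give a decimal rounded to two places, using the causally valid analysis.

Since starting body condition is a pre-existing factor (not a product of the diet) and it affects the outcome on its own, it is a confounder. The stratified rates, not the pooled rate, identify the causal effect.
Standardising Diet M to the population starting body condition mix: 0.415·106/116 + 0.333·122/300 + 0.252·169/484 = 0.603.

0.60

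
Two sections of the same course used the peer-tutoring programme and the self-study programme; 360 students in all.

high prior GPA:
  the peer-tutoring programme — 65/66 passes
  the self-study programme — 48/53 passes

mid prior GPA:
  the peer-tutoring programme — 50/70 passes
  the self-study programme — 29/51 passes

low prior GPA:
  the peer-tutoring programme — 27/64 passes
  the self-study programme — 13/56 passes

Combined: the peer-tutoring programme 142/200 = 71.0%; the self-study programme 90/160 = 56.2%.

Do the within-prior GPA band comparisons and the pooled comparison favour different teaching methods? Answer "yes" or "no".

no

Within each prior GPA band level (high prior GPA 98.5% vs 90.6%; mid prior GPA 71.4% vs 56.9%; low prior GPA 42.2% vs 23.2%), the peer-tutoring programme has the higher rate every time. Pooled: 71.0% vs 56.2% — the peer-tutoring programme has the higher rate overall. They agree.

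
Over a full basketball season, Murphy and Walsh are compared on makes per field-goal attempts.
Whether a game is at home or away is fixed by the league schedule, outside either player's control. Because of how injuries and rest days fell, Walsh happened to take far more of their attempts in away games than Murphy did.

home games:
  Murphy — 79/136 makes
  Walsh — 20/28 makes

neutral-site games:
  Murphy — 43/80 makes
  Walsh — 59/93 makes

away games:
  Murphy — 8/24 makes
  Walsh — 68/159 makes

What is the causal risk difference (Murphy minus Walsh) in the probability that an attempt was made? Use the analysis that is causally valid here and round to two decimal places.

Since game venue is a pre-existing factor (not a product of the player) and it affects the outcome on its own, it is a confounder. The stratified rates, not the pooled rate, identify the causal effect.
Adjusting over the population distribution of game venue: 0.315·(0.581−0.714) + 0.333·(0.537−0.634) + 0.352·(0.333−0.428) = -0.108.

-0.11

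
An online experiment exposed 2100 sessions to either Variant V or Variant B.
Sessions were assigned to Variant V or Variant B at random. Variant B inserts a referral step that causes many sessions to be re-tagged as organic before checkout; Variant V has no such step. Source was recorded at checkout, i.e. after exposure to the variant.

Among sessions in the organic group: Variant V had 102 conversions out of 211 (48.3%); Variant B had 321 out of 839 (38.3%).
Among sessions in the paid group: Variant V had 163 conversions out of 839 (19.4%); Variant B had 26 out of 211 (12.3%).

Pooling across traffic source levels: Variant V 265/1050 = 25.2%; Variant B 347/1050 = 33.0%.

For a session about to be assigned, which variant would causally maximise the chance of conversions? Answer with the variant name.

The traffic source-specific comparison favours Variant V throughout, but the pooled figures favour Variant B. The question is whether to condition on traffic source.
Stratifying would compare variants among sessions the variants themselves sorted into traffic source groups — a form of selection on an intermediate. The unconditioned pooled rates give the total causal effect.
Pooled: Variant V 25.2% vs Variant B 33.0%; Variant B is higher overall.

Variant B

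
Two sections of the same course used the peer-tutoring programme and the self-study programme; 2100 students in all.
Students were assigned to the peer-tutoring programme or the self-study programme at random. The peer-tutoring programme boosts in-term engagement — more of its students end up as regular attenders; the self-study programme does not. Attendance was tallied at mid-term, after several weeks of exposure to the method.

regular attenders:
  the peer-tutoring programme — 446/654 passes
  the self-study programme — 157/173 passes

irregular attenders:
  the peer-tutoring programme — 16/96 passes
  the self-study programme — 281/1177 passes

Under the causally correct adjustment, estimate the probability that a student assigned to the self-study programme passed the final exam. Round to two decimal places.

Mid-term attendance here is a post-treatment variable shaped by the teaching method; conditioning on it would introduce bias rather than remove it. The overall comparison is the causal one.
So P(outcome | do(the self-study programme)) is just the pooled rate for the self-study programme: 438/1350 = 0.324.

0.32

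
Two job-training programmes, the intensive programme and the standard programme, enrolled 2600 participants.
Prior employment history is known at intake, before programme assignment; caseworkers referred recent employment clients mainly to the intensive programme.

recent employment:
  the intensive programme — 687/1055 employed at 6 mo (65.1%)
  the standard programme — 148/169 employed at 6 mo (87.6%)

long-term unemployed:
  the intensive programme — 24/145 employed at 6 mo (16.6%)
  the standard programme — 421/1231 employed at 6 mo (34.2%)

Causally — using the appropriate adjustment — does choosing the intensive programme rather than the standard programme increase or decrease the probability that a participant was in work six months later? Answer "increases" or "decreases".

The imbalance in prior employment history arose from how participants were allocated, not from anything the programme did; and prior employment history independently affects the outcome. The pooled gap is confounded — condition on prior employment history.
Within each level — recent employment: 65.1% vs 87.6%; long-term unemployed: 16.6% vs 34.2% — the standard programme is higher every time.

decreases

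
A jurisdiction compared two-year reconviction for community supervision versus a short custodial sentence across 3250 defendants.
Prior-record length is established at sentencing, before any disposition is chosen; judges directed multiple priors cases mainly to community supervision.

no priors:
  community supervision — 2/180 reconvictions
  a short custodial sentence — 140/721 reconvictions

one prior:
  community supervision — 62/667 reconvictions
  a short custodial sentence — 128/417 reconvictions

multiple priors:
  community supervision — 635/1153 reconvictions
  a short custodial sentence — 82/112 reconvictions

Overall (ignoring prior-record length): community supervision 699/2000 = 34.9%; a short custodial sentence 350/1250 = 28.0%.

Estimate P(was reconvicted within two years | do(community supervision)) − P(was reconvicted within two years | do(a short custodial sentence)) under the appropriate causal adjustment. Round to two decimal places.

-0.19

Within every prior-record length level community supervision has the lower rate, yet pooled a short custodial sentence does — Simpson's reversal.
The imbalance in prior-record length arose from how defendants were allocated, not from anything the disposition did; and prior-record length independently affects the outcome. The pooled gap is confounded — condition on prior-record length.
Adjusting over the population distribution of prior-record length: 0.277·(0.011−0.194) + 0.334·(0.093−0.307) + 0.389·(0.551−0.732) = -0.193.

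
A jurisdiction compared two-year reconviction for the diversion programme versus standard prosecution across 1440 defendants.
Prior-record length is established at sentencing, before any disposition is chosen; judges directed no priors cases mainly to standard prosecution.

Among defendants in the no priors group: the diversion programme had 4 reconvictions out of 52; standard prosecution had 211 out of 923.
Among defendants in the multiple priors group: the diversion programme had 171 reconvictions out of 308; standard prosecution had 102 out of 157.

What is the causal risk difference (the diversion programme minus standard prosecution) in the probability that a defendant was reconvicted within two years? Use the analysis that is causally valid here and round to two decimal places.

The imbalance in prior-record length arose from how defendants were allocated, not from anything the disposition did; and prior-record length independently affects the outcome. The pooled gap is confounded — condition on prior-record length.
Adjusting over the population distribution of prior-record length: 0.677·(0.077−0.229) + 0.323·(0.555−0.650) = -0.133.

-0.13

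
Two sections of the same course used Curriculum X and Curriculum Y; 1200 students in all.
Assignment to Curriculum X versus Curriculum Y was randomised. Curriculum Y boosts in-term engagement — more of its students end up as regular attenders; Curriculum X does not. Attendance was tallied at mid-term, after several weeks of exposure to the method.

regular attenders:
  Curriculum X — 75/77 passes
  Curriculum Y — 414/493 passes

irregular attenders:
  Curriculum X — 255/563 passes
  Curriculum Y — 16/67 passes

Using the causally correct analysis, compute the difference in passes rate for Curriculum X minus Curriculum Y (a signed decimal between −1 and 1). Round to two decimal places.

-0.25

Mid-term attendance lies on the pathway teaching method → mid-term attendance → outcome, so adjusting for it blocks the indirect effect. For the total causal effect of teaching method, use the unadjusted pooled rates.
The causal difference is the pooled difference: 0.516 − 0.768 = -0.252.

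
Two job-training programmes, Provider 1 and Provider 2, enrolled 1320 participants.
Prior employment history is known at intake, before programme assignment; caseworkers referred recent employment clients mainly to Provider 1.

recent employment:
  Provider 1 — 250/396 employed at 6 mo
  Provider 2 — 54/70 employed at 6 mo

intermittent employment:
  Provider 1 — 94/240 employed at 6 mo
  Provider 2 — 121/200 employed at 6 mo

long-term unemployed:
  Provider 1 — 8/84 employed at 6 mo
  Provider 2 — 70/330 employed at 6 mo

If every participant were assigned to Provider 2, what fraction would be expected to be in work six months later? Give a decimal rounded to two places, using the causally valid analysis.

Within every prior employment history level Provider 2 has the higher rate, yet pooled Provider 1 does — Simpson's reversal.
Nothing the programme does changes prior employment history; the imbalance is an allocation artefact. With prior employment history also predicting the outcome, the pooled figure is confounded, and the within-stratum comparison is the causal one.
Standardising Provider 2 to the population prior employment history mix: 0.353·54/70 + 0.333·121/200 + 0.314·70/330 = 0.541.

0.54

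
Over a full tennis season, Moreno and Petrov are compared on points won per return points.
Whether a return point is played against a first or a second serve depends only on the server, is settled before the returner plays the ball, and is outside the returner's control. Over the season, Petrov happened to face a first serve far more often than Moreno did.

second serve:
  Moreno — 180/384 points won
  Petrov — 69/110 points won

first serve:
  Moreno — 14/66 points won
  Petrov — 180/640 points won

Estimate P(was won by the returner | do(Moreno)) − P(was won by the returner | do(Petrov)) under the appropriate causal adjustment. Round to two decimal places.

Petrov is higher inside every serve type stratum but Moreno is higher in aggregate. Whether to stratify depends on how serve type relates to the player.
Nothing the player does changes serve type; the imbalance is an allocation artefact. With serve type also predicting the outcome, the pooled figure is confounded, and the within-stratum comparison is the causal one.
Adjusting over the population distribution of serve type: 0.412·(0.469−0.627) + 0.588·(0.212−0.281) = -0.106.

-0.11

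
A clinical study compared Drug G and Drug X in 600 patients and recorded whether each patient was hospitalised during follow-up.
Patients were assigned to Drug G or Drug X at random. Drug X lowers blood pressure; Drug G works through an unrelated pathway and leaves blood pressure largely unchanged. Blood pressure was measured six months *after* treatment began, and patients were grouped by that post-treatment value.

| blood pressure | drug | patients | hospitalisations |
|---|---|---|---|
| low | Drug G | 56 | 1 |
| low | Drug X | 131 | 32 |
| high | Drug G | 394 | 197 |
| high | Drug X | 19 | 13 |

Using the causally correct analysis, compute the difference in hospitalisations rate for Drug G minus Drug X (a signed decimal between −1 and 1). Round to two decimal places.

+0.14

The stratified and pooled comparisons disagree (Drug G wins within each blood pressure; Drug X wins overall), so the answer turns on the causal role of blood pressure.
Blood pressure is recorded after the drug and is itself shifted by it — it sits on the causal path from drug to outcome. Conditioning on a mediator would strip out part of the effect we want; the pooled comparison gives the total causal effect.
The causal difference is the pooled difference: 0.440 − 0.300 = +0.140.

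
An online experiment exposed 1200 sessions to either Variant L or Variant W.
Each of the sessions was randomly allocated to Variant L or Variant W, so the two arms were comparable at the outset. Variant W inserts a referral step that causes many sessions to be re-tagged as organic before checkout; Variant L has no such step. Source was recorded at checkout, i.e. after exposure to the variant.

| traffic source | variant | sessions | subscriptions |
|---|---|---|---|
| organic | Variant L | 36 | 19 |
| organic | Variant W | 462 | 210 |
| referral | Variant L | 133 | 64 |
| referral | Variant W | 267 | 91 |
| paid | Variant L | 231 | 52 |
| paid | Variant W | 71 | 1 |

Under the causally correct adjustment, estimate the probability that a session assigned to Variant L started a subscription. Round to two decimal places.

The stratified and pooled comparisons disagree (Variant L wins within each traffic source; Variant W wins overall), so the answer turns on the causal role of traffic source.
Traffic source lies on the pathway variant → traffic source → outcome, so adjusting for it blocks the indirect effect. For the total causal effect of variant, use the unadjusted pooled rates.
So P(outcome | do(Variant L)) is just the pooled rate for Variant L: 135/400 = 0.338.

0.34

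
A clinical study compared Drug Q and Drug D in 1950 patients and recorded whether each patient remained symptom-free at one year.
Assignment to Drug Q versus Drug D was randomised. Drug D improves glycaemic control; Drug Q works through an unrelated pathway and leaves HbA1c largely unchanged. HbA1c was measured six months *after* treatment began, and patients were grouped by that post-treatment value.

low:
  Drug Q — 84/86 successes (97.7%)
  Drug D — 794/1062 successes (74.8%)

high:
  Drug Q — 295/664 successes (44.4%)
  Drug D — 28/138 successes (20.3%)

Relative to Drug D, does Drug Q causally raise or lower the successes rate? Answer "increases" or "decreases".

decreases

HbA1c lies on the pathway drug → HbA1c → outcome, so adjusting for it blocks the indirect effect. For the total causal effect of drug, use the unadjusted pooled rates.
Pooled: Drug Q 50.5% vs Drug D 68.5%; Drug D is higher overall.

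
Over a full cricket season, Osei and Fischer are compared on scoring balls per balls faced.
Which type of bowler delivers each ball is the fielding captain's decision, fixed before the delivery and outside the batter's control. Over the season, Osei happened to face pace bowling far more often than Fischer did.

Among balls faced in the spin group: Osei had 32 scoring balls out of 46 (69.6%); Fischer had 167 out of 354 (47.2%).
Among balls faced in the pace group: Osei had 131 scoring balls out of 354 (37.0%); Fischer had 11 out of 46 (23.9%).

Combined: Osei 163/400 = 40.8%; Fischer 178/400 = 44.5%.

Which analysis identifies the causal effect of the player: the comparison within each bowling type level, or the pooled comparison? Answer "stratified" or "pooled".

The imbalance in bowling type arose from how balls faced were allocated, not from anything the player did; and bowling type independently affects the outcome. The pooled gap is confounded — condition on bowling type.
Within each level — spin: 69.6% vs 47.2%; pace: 37.0% vs 23.9% — Osei is higher every time.

stratified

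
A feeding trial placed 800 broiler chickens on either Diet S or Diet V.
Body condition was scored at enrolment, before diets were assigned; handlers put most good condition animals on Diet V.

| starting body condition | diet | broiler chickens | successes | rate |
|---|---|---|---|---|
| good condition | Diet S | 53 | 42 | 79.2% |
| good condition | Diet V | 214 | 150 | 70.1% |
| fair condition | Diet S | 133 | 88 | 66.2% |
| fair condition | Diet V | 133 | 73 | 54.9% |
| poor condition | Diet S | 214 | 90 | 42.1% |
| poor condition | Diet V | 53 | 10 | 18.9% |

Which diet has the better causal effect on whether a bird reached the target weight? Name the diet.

Diet S

Within every starting body condition level Diet S has the higher rate, yet pooled Diet V does — Simpson's reversal.
Starting body condition satisfies the back-door criterion: it is not a descendant of the diet, and it blocks the spurious path from diet to outcome. Adjusting for it (i.e., using the within-starting body condition rates) gives the causal effect.
Within each level — good condition: 79.2% vs 70.1%; fair condition: 66.2% vs 54.9%; poor condition: 42.1% vs 18.9% — Diet S is higher every time.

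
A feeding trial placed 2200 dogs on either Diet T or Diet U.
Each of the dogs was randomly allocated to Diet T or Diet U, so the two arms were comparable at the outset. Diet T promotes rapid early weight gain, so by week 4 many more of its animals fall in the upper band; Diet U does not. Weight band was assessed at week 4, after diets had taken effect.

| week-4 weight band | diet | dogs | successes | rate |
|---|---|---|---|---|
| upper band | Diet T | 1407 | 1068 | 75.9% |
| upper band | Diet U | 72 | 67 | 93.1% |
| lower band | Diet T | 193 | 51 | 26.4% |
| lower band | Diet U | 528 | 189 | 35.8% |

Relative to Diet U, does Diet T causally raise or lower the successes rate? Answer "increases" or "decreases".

increases

The stratified and pooled comparisons disagree (Diet U wins within each week-4 weight band; Diet T wins overall), so the answer turns on the causal role of week-4 weight band.
Week-4 weight band lies on the pathway diet → week-4 weight band → outcome, so adjusting for it blocks the indirect effect. For the total causal effect of diet, use the unadjusted pooled rates.
Pooled: Diet T 69.9% vs Diet U 42.7%; Diet T is higher overall.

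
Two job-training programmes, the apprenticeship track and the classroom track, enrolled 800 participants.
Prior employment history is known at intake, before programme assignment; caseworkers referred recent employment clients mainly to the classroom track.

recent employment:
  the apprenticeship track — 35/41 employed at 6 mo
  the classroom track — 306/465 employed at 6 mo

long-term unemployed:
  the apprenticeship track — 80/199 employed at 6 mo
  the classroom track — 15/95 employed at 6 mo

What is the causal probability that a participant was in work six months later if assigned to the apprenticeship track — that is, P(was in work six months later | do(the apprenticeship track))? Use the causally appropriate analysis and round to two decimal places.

The stratified and pooled comparisons disagree (the apprenticeship track wins within each prior employment history; the classroom track wins overall), so the answer turns on the causal role of prior employment history.
Since prior employment history is a pre-existing factor (not a product of the programme) and it affects the outcome on its own, it is a confounder. The stratified rates, not the pooled rate, identify the causal effect.
Standardising the apprenticeship track to the population prior employment history mix: 0.632·35/41 + 0.367·80/199 = 0.688.

0.69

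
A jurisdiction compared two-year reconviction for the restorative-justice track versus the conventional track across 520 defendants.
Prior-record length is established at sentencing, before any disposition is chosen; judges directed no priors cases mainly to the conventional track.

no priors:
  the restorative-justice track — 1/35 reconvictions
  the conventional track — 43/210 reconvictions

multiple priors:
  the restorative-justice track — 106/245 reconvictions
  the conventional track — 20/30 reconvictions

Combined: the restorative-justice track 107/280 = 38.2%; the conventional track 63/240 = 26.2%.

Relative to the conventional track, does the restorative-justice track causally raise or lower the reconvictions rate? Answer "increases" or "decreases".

decreases

Prior-record length differs across dispositions for reasons unrelated to any effect of the disposition itself, and it separately predicts the outcome — a classic confounder. We must compare within prior-record length levels.
Within each level — no priors: 2.9% vs 20.5%; multiple priors: 43.3% vs 66.7% — the restorative-justice track is lower every time.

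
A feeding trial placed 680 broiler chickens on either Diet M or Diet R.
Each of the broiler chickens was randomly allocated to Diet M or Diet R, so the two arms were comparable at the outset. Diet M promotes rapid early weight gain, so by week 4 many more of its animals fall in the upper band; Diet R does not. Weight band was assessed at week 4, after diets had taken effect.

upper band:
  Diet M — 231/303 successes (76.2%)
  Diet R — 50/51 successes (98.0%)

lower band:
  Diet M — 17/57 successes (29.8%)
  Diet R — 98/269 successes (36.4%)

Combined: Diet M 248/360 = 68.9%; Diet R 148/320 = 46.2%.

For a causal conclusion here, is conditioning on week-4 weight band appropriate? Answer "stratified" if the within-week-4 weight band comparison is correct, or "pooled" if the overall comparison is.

pooled

The stratified and pooled comparisons disagree (Diet R wins within each week-4 weight band; Diet M wins overall), so the answer turns on the causal role of week-4 weight band.
The distribution of week-4 weight band is itself part of what the diet does — it is an intermediate outcome. Holding it fixed would remove that part of the effect; the total effect is the pooled difference.
Pooled: Diet M 68.9% vs Diet R 46.2%; Diet M is higher overall.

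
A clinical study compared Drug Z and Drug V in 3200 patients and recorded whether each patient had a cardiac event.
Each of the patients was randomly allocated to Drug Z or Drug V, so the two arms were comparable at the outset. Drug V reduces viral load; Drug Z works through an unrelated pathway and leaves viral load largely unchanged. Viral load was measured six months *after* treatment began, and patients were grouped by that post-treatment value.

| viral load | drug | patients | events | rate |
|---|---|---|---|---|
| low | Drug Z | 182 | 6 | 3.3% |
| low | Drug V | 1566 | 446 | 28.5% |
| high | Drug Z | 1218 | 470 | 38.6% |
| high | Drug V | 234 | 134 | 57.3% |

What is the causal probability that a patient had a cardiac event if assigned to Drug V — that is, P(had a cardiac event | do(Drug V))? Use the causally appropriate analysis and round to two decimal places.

Within every viral load level Drug Z has the lower rate, yet pooled Drug V does — Simpson's reversal.
Viral load is recorded after the drug and is itself shifted by it — it sits on the causal path from drug to outcome. Conditioning on a mediator would strip out part of the effect we want; the pooled comparison gives the total causal effect.
So P(outcome | do(Drug V)) is just the pooled rate for Drug V: 580/1800 = 0.322.

0.32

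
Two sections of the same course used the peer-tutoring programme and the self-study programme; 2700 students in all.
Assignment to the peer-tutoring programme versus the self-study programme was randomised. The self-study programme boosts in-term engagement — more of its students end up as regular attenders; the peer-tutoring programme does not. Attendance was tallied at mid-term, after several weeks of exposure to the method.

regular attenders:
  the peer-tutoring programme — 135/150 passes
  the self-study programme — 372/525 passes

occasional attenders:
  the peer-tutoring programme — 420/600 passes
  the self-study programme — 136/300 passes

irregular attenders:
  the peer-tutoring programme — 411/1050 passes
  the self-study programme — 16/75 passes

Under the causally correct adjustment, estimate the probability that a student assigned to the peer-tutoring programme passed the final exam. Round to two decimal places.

0.54

The mid-term attendance-specific comparison favours the peer-tutoring programme throughout, but the pooled figures favour the self-study programme. The question is whether to condition on mid-term attendance.
Stratifying would compare teaching methods among students the teaching methods themselves sorted into mid-term attendance groups — a form of selection on an intermediate. The unconditioned pooled rates give the total causal effect.
So P(outcome | do(the peer-tutoring programme)) is just the pooled rate for the peer-tutoring programme: 966/1800 = 0.537.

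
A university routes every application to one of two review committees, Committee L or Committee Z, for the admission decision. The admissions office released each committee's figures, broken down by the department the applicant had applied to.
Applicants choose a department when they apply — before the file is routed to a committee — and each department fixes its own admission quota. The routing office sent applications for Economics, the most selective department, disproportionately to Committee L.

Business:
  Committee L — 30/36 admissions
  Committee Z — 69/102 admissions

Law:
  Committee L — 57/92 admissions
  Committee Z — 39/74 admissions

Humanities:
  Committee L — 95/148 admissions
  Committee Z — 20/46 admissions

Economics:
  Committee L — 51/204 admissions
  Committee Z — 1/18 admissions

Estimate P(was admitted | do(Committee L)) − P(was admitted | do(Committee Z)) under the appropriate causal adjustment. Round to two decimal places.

Committee L is higher inside every department stratum but Committee Z is higher in aggregate. Whether to stratify depends on how department relates to the review committee.
Since department is a pre-existing factor (not a product of the review committee) and it affects the outcome on its own, it is a confounder. The stratified rates, not the pooled rate, identify the causal effect.
Adjusting over the population distribution of department: 0.192·(0.833−0.676) + 0.231·(0.620−0.527) + 0.269·(0.642−0.435) + 0.308·(0.250−0.056) = +0.167.

+0.17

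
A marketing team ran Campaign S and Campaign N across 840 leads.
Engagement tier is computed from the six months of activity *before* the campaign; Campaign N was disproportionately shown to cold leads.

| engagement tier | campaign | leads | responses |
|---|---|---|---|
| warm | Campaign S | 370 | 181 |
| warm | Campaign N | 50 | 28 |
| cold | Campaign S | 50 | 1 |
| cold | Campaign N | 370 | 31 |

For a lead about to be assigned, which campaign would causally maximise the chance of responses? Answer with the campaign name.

Campaign N

The engagement tier-specific comparison favours Campaign N throughout, but the pooled figures favour Campaign S. The question is whether to condition on engagement tier.
Since engagement tier is a pre-existing factor (not a product of the campaign) and it affects the outcome on its own, it is a confounder. The stratified rates, not the pooled rate, identify the causal effect.
Within each level — warm: 48.9% vs 56.0%; cold: 2.0% vs 8.4% — Campaign N is higher every time.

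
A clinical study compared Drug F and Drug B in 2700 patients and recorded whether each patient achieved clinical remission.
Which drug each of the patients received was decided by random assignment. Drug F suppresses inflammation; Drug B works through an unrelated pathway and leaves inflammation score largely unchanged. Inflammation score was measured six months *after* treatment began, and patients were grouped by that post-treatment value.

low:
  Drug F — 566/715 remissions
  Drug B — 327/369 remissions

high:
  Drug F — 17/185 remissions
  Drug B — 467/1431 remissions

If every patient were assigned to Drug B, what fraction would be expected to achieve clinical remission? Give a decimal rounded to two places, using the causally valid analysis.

0.44

The distribution of inflammation score is itself part of what the drug does — it is an intermediate outcome. Holding it fixed would remove that part of the effect; the total effect is the pooled difference.
So P(outcome | do(Drug B)) is just the pooled rate for Drug B: 794/1800 = 0.441.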